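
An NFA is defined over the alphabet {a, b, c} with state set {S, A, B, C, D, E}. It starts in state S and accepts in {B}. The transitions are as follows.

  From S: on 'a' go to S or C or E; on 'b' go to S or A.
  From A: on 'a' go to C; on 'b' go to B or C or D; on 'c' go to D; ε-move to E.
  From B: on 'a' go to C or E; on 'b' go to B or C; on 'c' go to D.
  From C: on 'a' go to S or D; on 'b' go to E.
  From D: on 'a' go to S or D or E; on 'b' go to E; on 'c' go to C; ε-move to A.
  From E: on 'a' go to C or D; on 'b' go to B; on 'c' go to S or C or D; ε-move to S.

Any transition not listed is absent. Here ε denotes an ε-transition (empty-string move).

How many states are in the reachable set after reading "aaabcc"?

5

Start in {S}.
Read 'a': {S} → {S, C, E}.
Read 'a': {S, C, E} → {S, A, C, D, E}.
Read 'a': {S, A, C, D, E} → {S, A, C, D, E}.
Read 'b': {S, A, C, D, E} → {S, A, B, C, D, E}.
Read 'c': {S, A, B, C, D, E} → {S, A, C, D, E}.
Read 'c': {S, A, C, D, E} → {S, A, C, D, E}.
That set has 5 states.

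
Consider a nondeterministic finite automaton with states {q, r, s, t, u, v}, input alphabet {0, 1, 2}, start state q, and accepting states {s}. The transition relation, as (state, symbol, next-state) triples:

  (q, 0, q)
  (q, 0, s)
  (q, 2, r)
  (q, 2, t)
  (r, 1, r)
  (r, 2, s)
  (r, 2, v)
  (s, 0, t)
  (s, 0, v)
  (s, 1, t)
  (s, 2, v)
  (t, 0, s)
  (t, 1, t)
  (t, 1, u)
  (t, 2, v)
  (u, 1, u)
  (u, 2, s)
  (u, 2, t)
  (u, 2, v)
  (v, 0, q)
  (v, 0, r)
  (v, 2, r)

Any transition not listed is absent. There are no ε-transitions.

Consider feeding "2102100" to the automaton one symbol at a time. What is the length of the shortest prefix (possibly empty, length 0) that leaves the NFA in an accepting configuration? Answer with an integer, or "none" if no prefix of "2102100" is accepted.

Start in {q}.
Read '2': {q} → {r, t}.
Read '1': {r, t} → {r, t, u}.
Read '0': {r, t, u} → {s}.
None of the earlier sets intersect F, but {s} does.

3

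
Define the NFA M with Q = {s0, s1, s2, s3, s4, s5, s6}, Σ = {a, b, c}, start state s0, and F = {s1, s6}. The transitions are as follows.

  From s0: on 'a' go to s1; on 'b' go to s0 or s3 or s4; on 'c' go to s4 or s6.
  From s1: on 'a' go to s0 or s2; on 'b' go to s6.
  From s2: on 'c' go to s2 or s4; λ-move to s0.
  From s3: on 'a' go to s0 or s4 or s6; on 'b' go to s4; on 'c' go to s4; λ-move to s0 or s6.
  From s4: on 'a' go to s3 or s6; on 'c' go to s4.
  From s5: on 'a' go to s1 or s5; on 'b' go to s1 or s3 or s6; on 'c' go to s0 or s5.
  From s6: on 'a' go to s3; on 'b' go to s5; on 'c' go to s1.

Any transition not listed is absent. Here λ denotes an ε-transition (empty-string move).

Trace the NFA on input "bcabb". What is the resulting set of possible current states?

{s0, s1, s3, s4, s5, s6}

Start in {s0}.
Read 'b': s0→{s0, s3, s4}; union {s0, s3, s4}; ε-closure = {s0, s3, s4, s6}.
Read 'c': s0→{s4, s6}, s3→{s4}, s4→{s4}, s6→{s1}; now {s1, s4, s6}.
Read 'a': s1→{s0, s2}, s4→{s3, s6}, s6→{s3}; now {s0, s2, s3, s6}.
Read 'b': s0→{s0, s3, s4}, s2→∅, s3→{s4}, s6→{s5}; union {s0, s3, s4, s5}; ε-closure = {s0, s3, s4, s5, s6}.
Read 'b': s0→{s0, s3, s4}, s3→{s4}, s4→∅, s5→{s1, s3, s6}, s6→{s5}; now {s0, s1, s3, s4, s5, s6}.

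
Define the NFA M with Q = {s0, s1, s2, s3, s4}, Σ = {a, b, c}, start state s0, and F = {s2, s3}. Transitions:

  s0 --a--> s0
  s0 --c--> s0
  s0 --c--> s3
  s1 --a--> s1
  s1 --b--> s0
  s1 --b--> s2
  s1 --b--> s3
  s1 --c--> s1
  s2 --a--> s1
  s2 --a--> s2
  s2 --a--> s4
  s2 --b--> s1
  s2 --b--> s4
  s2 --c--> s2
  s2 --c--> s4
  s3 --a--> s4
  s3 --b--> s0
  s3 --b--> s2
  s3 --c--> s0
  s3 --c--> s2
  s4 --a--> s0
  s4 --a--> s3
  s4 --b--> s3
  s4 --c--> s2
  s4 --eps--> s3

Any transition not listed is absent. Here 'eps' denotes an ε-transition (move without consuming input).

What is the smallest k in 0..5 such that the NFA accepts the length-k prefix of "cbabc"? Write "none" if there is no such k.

Start in {s0}.
Read 'c': {s0} → {s0, s3}.
None of the earlier sets intersect F, but {s0, s3} does.

1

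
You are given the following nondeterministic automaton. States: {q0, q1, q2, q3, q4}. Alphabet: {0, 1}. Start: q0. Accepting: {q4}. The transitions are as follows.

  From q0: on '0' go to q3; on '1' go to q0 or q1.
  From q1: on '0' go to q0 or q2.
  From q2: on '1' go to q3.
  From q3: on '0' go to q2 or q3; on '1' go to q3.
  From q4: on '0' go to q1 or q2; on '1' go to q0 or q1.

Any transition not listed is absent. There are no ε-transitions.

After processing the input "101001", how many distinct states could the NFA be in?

1

Start in {q0}.
Read '1': {q0} → {q0, q1}.
Read '0': {q0, q1} → {q0, q2, q3}.
Read '1': {q0, q2, q3} → {q0, q1, q3}.
Read '0': {q0, q1, q3} → {q0, q2, q3}.
Read '0': {q0, q2, q3} → {q2, q3}.
Read '1': {q2, q3} → {q3}.
That set has 1 state.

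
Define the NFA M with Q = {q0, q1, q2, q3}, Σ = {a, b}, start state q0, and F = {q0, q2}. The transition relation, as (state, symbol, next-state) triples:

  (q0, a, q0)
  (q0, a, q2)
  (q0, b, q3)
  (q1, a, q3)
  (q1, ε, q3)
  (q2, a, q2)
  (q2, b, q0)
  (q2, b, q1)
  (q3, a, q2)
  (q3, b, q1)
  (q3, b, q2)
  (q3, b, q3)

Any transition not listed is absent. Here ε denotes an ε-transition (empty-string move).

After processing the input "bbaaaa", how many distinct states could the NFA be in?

Start in {q0}.
Read 'b': q0→{q3}; now {q3}.
Read 'b': q3→{q1, q2, q3}; now {q1, q2, q3}.
Read 'a': q1→{q3}, q2→{q2}, q3→{q2}; now {q2, q3}.
Read 'a': q2→{q2}, q3→{q2}; now {q2}.
Read 'a': q2→{q2}; now {q2}.
Read 'a': q2→{q2}; now {q2}.
That set has 1 state.

1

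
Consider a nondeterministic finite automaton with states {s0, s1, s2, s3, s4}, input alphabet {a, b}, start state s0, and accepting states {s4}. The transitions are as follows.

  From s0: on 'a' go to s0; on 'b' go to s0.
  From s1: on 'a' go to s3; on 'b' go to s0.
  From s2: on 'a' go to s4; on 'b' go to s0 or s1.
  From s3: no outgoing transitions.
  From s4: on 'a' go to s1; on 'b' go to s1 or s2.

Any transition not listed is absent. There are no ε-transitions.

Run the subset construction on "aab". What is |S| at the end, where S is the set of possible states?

1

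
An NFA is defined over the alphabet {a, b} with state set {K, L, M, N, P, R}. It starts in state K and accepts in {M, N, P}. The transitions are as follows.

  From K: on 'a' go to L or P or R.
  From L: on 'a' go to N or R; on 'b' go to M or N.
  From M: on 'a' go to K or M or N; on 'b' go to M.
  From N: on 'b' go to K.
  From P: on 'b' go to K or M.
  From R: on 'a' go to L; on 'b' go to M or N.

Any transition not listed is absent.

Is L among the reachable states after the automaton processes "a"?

Start in {K}.
Read 'a': K→{L, P, R}; now {L, P, R}.
State L is in {L, P, R}.

Yes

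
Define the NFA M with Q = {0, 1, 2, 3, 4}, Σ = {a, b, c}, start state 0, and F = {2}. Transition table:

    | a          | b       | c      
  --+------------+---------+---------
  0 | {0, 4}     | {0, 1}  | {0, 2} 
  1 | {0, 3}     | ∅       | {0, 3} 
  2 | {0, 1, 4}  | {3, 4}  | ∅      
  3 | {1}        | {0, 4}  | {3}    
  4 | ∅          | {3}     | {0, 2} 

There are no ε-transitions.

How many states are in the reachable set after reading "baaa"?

3

Start in {0}.
Read 'b': 0→{0, 1}; now {0, 1}.
Read 'a': 0→{0, 4}, 1→{0, 3}; now {0, 3, 4}.
Read 'a': 0→{0, 4}, 3→{1}, 4→∅; now {0, 1, 4}.
Read 'a': 0→{0, 4}, 1→{0, 3}, 4→∅; now {0, 3, 4}.
That set has 3 states.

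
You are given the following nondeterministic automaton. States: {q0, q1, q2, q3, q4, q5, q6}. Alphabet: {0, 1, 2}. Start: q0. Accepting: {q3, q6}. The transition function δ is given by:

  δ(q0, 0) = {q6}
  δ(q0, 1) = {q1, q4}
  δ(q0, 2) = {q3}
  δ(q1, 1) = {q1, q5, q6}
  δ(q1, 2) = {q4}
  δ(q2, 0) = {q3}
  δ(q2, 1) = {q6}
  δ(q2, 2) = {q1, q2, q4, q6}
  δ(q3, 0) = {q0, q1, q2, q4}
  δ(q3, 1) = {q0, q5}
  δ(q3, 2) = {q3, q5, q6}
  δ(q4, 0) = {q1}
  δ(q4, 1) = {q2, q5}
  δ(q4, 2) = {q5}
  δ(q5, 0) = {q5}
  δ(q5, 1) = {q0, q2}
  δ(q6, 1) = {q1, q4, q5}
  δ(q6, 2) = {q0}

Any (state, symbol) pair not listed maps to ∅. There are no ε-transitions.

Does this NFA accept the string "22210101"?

Yes

Start in {q0}.
Read '2': {q0} → {q3}.
Read '2': {q3} → {q3, q5, q6}.
Read '2': {q3, q5, q6} → {q0, q3, q5, q6}.
Read '1': {q0, q3, q5, q6} → {q0, q1, q2, q4, q5}.
Read '0': {q0, q1, q2, q4, q5} → {q1, q3, q5, q6}.
Read '1': {q1, q3, q5, q6} → {q0, q1, q2, q4, q5, q6}.
Read '0': {q0, q1, q2, q4, q5, q6} → {q1, q3, q5, q6}.
Read '1': {q1, q3, q5, q6} → {q0, q1, q2, q4, q5, q6}.
The final set {q0, q1, q2, q4, q5, q6} contains the accepting state q6.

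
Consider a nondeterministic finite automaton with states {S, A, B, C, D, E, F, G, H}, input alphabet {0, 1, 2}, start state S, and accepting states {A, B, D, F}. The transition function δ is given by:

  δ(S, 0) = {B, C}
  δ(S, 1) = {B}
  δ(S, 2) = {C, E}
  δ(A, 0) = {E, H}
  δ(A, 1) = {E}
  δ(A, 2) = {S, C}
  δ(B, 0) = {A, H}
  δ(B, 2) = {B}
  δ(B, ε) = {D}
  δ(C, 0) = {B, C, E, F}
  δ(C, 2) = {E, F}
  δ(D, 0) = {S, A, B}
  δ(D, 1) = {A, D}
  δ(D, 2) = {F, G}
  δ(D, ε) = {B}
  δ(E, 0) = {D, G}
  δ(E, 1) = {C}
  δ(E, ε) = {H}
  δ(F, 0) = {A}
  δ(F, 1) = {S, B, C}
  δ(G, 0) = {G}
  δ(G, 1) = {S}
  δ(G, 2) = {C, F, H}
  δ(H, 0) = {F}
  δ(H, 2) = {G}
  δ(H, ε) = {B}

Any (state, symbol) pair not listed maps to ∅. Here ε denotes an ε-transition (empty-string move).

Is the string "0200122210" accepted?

Yes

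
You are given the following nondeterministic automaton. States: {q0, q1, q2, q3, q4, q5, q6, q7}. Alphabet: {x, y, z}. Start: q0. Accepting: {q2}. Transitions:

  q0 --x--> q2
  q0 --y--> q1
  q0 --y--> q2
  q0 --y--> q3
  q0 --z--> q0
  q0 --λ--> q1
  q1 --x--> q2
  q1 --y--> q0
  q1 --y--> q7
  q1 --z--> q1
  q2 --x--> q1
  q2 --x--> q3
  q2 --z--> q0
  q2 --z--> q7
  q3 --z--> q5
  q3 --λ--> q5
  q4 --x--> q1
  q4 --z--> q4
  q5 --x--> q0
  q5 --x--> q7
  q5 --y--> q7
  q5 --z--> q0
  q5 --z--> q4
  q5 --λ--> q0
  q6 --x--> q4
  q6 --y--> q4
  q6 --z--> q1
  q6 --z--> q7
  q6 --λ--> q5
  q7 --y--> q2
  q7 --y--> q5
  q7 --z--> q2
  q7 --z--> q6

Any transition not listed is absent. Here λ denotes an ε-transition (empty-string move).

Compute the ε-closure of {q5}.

Begin with {q5}.
ε-move q5 → q0; add q0.
ε-move q0 → q1; add q1.

{q0, q1, q5}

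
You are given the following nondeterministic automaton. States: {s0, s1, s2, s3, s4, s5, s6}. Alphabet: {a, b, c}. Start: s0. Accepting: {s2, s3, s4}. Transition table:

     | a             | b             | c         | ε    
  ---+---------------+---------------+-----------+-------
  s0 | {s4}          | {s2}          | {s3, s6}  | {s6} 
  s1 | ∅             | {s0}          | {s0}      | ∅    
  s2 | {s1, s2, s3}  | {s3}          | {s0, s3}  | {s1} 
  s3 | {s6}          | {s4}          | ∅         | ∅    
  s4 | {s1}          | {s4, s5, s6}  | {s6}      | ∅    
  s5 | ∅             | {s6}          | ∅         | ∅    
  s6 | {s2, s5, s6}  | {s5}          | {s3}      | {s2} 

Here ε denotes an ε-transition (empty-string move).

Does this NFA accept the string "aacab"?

Start: ε-closure({s0}) = {s0, s1, s2, s6}.
Read 'a': {s0, s1, s2, s6} → {s1, s2, s3, s4, s5, s6}.
Read 'a': {s1, s2, s3, s4, s5, s6} → {s1, s2, s3, s5, s6}.
Read 'c': {s1, s2, s3, s5, s6} → {s0, s1, s2, s3, s6}.
Read 'a': {s0, s1, s2, s3, s6} → {s1, s2, s3, s4, s5, s6}.
Read 'b': {s1, s2, s3, s4, s5, s6} → {s0, s1, s2, s3, s4, s5, s6}.
The final set {s0, s1, s2, s3, s4, s5, s6} contains the accepting states s2, s3, s4.

Yes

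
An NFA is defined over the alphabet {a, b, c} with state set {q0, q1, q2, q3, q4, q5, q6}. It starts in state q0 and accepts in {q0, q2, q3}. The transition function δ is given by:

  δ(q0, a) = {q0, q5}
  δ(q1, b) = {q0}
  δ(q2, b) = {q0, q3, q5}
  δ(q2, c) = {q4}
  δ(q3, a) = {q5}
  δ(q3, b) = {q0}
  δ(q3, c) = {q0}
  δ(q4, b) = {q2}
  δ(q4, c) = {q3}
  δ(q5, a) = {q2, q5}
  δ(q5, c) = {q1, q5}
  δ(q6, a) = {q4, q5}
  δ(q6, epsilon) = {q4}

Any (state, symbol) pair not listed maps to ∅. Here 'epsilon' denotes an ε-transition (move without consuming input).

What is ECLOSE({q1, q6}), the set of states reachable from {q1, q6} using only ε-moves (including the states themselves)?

Begin with {q1, q6}.
ε-move q6 → q4; add q4.

{q1, q4, q6}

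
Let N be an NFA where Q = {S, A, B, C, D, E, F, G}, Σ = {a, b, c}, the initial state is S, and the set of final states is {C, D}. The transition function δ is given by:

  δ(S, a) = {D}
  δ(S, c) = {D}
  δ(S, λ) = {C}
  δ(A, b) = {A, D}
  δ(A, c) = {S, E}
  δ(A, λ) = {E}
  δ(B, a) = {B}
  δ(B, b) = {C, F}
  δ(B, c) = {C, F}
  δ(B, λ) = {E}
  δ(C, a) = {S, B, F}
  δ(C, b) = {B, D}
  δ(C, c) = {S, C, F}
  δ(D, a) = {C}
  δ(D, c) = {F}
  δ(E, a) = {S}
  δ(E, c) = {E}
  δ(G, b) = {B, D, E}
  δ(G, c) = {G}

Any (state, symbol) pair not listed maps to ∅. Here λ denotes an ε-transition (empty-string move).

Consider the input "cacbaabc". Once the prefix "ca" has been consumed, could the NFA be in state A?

No

Start: ε-closure({S}) = {S, C}.
Read 'c': {S, C} → {S, C, D, F}.
Read 'a': {S, C, D, F} → {S, B, C, D, E, F}.
State A is not in {S, B, C, D, E, F}.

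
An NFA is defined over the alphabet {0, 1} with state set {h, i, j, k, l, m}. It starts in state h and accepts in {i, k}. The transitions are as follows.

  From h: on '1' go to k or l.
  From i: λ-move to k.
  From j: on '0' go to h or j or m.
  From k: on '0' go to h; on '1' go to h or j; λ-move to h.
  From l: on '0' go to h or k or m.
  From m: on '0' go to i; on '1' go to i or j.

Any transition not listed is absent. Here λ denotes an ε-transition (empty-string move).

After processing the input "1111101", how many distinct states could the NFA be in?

Start in {h}.
Read '1': h→{k, l}; union {k, l}; ε-closure = {h, k, l}.
Read '1': h→{k, l}, k→{h, j}, l→∅; now {h, j, k, l}.
Read '1': h→{k, l}, j→∅, k→{h, j}, l→∅; now {h, j, k, l}.
Read '1': h→{k, l}, j→∅, k→{h, j}, l→∅; now {h, j, k, l}.
Read '1': h→{k, l}, j→∅, k→{h, j}, l→∅; now {h, j, k, l}.
Read '0': h→∅, j→{h, j, m}, k→{h}, l→{h, k, m}; now {h, j, k, m}.
Read '1': h→{k, l}, j→∅, k→{h, j}, m→{i, j}; now {h, i, j, k, l}.
That set has 5 states.

5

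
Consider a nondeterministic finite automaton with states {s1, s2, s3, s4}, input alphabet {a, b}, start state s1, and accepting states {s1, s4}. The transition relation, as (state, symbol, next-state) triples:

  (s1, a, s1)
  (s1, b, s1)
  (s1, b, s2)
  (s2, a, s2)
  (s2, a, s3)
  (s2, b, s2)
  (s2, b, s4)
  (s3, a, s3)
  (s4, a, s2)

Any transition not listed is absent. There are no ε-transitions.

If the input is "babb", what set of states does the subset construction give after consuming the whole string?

Start in {s1}.
Read 'b': s1→{s1, s2}; now {s1, s2}.
Read 'a': s1→{s1}, s2→{s2, s3}; now {s1, s2, s3}.
Read 'b': s1→{s1, s2}, s2→{s2, s4}, s3→∅; now {s1, s2, s4}.
Read 'b': s1→{s1, s2}, s2→{s2, s4}, s4→∅; now {s1, s2, s4}.

{s1, s2, s4}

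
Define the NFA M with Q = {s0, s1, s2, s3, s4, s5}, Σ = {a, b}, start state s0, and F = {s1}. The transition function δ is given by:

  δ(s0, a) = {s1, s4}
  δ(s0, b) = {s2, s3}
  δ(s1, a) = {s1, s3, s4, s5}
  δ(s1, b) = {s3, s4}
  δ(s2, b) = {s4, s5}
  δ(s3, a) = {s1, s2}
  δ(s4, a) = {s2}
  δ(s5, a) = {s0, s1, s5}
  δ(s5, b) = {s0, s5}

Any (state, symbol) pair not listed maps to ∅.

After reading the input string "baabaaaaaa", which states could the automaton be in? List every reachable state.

Start in {s0}.
Read 'b': s0→{s2, s3}; now {s2, s3}.
Read 'a': s2→∅, s3→{s1, s2}; now {s1, s2}.
Read 'a': s1→{s1, s3, s4, s5}, s2→∅; now {s1, s3, s4, s5}.
Read 'b': s1→{s3, s4}, s3→∅, s4→∅, s5→{s0, s5}; now {s0, s3, s4, s5}.
Read 'a': s0→{s1, s4}, s3→{s1, s2}, s4→{s2}, s5→{s0, s1, s5}; now {s0, s1, s2, s4, s5}.
Read 'a': s0→{s1, s4}, s1→{s1, s3, s4, s5}, s2→∅, s4→{s2}, s5→{s0, s1, s5}; now {s0, s1, s2, s3, s4, s5}.
Read 'a': s0→{s1, s4}, s1→{s1, s3, s4, s5}, s2→∅, s3→{s1, s2}, s4→{s2}, s5→{s0, s1, s5}; now {s0, s1, s2, s3, s4, s5}.
Read 'a': s0→{s1, s4}, s1→{s1, s3, s4, s5}, s2→∅, s3→{s1, s2}, s4→{s2}, s5→{s0, s1, s5}; now {s0, s1, s2, s3, s4, s5}.
Read 'a': s0→{s1, s4}, s1→{s1, s3, s4, s5}, s2→∅, s3→{s1, s2}, s4→{s2}, s5→{s0, s1, s5}; now {s0, s1, s2, s3, s4, s5}.
Read 'a': s0→{s1, s4}, s1→{s1, s3, s4, s5}, s2→∅, s3→{s1, s2}, s4→{s2}, s5→{s0, s1, s5}; now {s0, s1, s2, s3, s4, s5}.

{s0, s1, s2, s3, s4, s5}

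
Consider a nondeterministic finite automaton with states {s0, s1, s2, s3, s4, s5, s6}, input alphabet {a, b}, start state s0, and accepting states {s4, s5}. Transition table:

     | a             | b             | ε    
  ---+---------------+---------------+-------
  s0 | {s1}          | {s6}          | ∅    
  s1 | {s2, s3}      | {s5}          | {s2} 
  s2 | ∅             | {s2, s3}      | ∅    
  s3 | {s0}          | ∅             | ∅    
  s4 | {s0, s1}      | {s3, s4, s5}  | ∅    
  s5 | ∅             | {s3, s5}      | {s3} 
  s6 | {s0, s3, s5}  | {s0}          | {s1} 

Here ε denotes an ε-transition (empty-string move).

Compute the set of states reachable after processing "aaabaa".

{s0, s1, s2}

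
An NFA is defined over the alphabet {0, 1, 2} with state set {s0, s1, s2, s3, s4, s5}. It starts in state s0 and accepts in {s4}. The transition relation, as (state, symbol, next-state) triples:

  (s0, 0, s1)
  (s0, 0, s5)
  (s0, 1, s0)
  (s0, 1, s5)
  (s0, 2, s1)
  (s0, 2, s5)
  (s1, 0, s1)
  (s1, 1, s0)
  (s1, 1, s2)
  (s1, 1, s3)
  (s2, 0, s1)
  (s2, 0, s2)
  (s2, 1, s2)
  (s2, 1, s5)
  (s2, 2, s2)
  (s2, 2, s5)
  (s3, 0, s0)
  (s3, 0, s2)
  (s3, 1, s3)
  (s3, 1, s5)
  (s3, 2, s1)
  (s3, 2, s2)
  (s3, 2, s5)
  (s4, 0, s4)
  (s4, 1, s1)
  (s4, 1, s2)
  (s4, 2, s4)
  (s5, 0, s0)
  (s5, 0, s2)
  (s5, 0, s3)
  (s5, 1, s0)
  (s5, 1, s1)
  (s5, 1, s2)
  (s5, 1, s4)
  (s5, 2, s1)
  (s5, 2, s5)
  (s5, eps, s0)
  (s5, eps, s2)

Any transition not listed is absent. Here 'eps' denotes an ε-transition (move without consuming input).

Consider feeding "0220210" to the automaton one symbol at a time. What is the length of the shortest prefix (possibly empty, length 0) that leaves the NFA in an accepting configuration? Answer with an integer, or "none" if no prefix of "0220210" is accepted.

Start in {s0}.
Read '0': s0→{s1, s5}; union {s1, s5}; ε-closure = {s0, s1, s2, s5}.
Read '2': s0→{s1, s5}, s1→∅, s2→{s2, s5}, s5→{s1, s5}; union {s1, s2, s5}; ε-closure = {s0, s1, s2, s5}.
Read '2': s0→{s1, s5}, s1→∅, s2→{s2, s5}, s5→{s1, s5}; union {s1, s2, s5}; ε-closure = {s0, s1, s2, s5}.
Read '0': s0→{s1, s5}, s1→{s1}, s2→{s1, s2}, s5→{s0, s2, s3}; now {s0, s1, s2, s3, s5}.
Read '2': s0→{s1, s5}, s1→∅, s2→{s2, s5}, s3→{s1, s2, s5}, s5→{s1, s5}; union {s1, s2, s5}; ε-closure = {s0, s1, s2, s5}.
Read '1': s0→{s0, s5}, s1→{s0, s2, s3}, s2→{s2, s5}, s5→{s0, s1, s2, s4}; now {s0, s1, s2, s3, s4, s5}.
None of the earlier sets intersect F, but {s0, s1, s2, s3, s4, s5} does.

6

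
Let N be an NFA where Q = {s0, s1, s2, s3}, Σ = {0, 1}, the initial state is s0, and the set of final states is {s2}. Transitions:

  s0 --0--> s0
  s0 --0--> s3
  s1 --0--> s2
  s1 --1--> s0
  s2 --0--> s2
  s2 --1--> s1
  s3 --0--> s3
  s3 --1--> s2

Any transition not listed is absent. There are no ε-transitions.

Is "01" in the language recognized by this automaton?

Yes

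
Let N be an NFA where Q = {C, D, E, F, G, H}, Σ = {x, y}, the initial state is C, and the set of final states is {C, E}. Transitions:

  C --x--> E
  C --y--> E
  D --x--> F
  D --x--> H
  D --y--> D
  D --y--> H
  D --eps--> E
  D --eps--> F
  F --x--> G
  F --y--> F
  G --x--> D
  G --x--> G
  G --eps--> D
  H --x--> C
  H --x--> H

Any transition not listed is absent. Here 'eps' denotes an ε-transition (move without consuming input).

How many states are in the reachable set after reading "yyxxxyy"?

Start in {C}.
Read 'y': C→{E}; now {E}.
Read 'y': E→∅; now ∅.
The set is empty and remains empty for the remaining 5 symbols.
That set has 0 states.

0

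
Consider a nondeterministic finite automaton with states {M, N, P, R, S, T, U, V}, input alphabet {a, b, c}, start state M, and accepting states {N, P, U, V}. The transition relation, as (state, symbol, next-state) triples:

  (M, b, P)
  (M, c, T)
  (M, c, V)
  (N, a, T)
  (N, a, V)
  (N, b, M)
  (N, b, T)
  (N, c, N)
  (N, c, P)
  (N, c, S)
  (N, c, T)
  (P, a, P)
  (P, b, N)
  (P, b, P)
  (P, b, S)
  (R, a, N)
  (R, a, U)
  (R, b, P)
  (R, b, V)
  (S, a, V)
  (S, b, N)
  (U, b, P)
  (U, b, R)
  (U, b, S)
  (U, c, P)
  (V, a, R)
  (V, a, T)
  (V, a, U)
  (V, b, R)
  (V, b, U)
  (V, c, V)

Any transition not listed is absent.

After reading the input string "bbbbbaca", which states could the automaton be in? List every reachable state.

Start in {M}.
Read 'b': {M} → {P}.
Read 'b': {P} → {N, P, S}.
Read 'b': {N, P, S} → {M, N, P, S, T}.
Read 'b': {M, N, P, S, T} → {M, N, P, S, T}.
Read 'b': {M, N, P, S, T} → {M, N, P, S, T}.
Read 'a': {M, N, P, S, T} → {P, T, V}.
Read 'c': {P, T, V} → {V}.
Read 'a': {V} → {R, T, U}.

{R, T, U}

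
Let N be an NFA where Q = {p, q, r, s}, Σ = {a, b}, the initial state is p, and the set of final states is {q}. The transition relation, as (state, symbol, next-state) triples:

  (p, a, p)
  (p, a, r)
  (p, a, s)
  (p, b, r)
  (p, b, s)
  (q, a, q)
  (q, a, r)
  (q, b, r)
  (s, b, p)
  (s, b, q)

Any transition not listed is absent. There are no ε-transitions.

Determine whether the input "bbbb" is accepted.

Start in {p}.
Read 'b': p→{r, s}; now {r, s}.
Read 'b': r→∅, s→{p, q}; now {p, q}.
Read 'b': p→{r, s}, q→{r}; now {r, s}.
Read 'b': r→∅, s→{p, q}; now {p, q}.
The final set {p, q} contains the accepting state q.

Yes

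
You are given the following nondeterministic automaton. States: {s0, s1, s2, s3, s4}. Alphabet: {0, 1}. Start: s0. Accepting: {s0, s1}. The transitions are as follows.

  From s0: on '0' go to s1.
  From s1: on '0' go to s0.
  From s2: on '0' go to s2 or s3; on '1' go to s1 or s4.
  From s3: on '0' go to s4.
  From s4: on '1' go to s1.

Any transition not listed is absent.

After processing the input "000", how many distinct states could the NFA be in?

1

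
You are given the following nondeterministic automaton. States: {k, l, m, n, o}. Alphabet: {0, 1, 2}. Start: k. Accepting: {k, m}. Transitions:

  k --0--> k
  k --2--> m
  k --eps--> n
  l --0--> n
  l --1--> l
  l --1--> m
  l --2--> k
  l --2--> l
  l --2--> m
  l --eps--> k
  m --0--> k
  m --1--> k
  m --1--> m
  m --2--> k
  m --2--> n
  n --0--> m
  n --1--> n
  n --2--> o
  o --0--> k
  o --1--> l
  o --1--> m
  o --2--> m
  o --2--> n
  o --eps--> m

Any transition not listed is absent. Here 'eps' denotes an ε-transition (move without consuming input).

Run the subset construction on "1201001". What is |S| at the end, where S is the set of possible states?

1

Start: ε-closure({k}) = {k, n}.
Read '1': {k, n} → {n}.
Read '2': {n} → {m, o}.
Read '0': {m, o} → {k, n}.
Read '1': {k, n} → {n}.
Read '0': {n} → {m}.
Read '0': {m} → {k, n}.
Read '1': {k, n} → {n}.
That set has 1 state.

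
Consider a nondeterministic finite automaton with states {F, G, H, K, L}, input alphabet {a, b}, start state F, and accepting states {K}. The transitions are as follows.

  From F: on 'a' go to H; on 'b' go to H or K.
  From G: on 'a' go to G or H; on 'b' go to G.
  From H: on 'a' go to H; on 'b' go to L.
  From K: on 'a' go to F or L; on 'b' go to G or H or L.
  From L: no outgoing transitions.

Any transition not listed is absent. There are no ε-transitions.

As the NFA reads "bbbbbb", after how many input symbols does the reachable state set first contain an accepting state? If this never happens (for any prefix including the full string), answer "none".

Start in {F}.
Read 'b': F→{H, K}; now {H, K}.
None of the earlier sets intersect F, but {H, K} does.

1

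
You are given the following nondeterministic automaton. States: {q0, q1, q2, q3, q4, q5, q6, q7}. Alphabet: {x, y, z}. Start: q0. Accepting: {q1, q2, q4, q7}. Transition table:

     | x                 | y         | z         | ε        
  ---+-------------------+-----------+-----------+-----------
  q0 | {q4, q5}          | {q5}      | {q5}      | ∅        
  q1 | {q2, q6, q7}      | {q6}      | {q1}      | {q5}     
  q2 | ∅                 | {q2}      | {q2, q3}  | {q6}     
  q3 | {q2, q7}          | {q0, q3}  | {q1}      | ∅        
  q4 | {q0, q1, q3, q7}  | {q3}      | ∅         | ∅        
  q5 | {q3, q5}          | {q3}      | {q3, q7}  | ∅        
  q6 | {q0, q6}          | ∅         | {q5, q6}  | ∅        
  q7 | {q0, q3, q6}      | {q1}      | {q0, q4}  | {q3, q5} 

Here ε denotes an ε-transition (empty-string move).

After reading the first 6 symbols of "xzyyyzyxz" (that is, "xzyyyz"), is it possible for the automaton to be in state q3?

Yes

Start in {q0}.
Read 'x': q0→{q4, q5}; now {q4, q5}.
Read 'z': q4→∅, q5→{q3, q7}; union {q3, q7}; ε-closure = {q3, q5, q7}.
Read 'y': q3→{q0, q3}, q5→{q3}, q7→{q1}; union {q0, q1, q3}; ε-closure = {q0, q1, q3, q5}.
Read 'y': q0→{q5}, q1→{q6}, q3→{q0, q3}, q5→{q3}; now {q0, q3, q5, q6}.
Read 'y': q0→{q5}, q3→{q0, q3}, q5→{q3}, q6→∅; now {q0, q3, q5}.
Read 'z': q0→{q5}, q3→{q1}, q5→{q3, q7}; now {q1, q3, q5, q7}.
State q3 is in {q1, q3, q5, q7}.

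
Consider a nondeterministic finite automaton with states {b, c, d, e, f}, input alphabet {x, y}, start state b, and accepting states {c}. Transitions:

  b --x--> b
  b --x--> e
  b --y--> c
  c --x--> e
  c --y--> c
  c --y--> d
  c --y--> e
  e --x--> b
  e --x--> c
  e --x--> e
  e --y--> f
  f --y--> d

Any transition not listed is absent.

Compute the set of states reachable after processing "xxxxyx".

Start in {b}.
Read 'x': b→{b, e}; now {b, e}.
Read 'x': b→{b, e}, e→{b, c, e}; now {b, c, e}.
Read 'x': b→{b, e}, c→{e}, e→{b, c, e}; now {b, c, e}.
Read 'x': b→{b, e}, c→{e}, e→{b, c, e}; now {b, c, e}.
Read 'y': b→{c}, c→{c, d, e}, e→{f}; now {c, d, e, f}.
Read 'x': c→{e}, d→∅, e→{b, c, e}, f→∅; now {b, c, e}.

{b, c, e}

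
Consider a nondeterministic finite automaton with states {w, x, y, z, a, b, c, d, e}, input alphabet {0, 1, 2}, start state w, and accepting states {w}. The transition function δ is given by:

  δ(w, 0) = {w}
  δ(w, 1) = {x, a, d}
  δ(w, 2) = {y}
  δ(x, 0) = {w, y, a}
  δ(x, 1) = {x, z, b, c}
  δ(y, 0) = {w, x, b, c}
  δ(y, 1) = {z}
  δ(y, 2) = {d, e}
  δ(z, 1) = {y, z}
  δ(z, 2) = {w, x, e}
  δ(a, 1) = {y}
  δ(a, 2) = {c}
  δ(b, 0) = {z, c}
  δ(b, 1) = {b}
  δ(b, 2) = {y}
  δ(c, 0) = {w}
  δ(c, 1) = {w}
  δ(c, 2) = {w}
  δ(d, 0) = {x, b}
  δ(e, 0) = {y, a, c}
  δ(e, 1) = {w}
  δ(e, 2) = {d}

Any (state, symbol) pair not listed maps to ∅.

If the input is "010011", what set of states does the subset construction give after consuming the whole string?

{w, x, y, z, a, b, c, d}

Start in {w}.
Read '0': w→{w}; now {w}.
Read '1': w→{x, a, d}; now {x, a, d}.
Read '0': x→{w, y, a}, a→∅, d→{x, b}; now {w, x, y, a, b}.
Read '0': w→{w}, x→{w, y, a}, y→{w, x, b, c}, a→∅, b→{z, c}; now {w, x, y, z, a, b, c}.
Read '1': w→{x, a, d}, x→{x, z, b, c}, y→{z}, z→{y, z}, a→{y}, b→{b}, c→{w}; now {w, x, y, z, a, b, c, d}.
Read '1': w→{x, a, d}, x→{x, z, b, c}, y→{z}, z→{y, z}, a→{y}, b→{b}, c→{w}, d→∅; now {w, x, y, z, a, b, c, d}.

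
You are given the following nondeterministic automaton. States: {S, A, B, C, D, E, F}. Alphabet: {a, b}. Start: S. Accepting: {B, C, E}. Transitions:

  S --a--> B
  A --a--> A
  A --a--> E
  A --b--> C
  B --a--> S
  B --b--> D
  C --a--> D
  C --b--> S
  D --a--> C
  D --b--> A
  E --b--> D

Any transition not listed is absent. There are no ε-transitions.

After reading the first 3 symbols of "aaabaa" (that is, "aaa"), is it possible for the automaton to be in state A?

No

Start in {S}.
Read 'a': {S} → {B}.
Read 'a': {B} → {S}.
Read 'a': {S} → {B}.
State A is not in {B}.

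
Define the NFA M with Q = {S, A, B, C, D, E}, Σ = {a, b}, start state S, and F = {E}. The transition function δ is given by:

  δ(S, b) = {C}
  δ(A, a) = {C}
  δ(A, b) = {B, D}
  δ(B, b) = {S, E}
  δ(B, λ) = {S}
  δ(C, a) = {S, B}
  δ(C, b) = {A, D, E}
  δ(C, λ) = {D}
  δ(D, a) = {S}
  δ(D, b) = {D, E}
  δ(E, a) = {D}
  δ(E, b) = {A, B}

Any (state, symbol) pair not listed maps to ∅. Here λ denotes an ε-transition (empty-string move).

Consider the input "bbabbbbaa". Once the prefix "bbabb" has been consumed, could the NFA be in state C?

No

Start in {S}.
Read 'b': S→{C}; union {C}; ε-closure = {C, D}.
Read 'b': C→{A, D, E}, D→{D, E}; now {A, D, E}.
Read 'a': A→{C}, D→{S}, E→{D}; now {S, C, D}.
Read 'b': S→{C}, C→{A, D, E}, D→{D, E}; now {A, C, D, E}.
Read 'b': A→{B, D}, C→{A, D, E}, D→{D, E}, E→{A, B}; union {A, B, D, E}; ε-closure = {S, A, B, D, E}.
State C is not in {S, A, B, D, E}.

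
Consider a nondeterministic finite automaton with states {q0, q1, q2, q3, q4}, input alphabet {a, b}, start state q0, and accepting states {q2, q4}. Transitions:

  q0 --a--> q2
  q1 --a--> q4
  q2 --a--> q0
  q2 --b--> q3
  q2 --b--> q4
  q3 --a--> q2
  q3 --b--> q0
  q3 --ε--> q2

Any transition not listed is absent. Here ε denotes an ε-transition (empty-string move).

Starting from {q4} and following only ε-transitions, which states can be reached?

{q4}

Begin with {q4}.
No ε-moves leave this set, so the closure equals the set itself.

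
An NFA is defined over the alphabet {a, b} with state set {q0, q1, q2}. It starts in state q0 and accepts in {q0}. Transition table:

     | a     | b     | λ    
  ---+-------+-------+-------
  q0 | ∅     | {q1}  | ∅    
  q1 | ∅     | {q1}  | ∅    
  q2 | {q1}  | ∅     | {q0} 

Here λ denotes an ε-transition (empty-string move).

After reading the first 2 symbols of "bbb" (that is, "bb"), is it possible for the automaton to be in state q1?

Start in {q0}.
Read 'b': q0→{q1}; now {q1}.
Read 'b': q1→{q1}; now {q1}.
State q1 is in {q1}.

Yes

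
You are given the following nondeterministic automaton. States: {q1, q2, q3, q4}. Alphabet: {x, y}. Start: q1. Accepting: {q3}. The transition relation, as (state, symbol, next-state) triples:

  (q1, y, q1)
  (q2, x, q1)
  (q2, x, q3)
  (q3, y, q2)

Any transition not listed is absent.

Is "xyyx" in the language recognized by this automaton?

No

Start in {q1}.
Read 'x': {q1} → ∅.
The set is empty and remains empty for the remaining 3 symbols.
The final set ∅ contains no accepting state.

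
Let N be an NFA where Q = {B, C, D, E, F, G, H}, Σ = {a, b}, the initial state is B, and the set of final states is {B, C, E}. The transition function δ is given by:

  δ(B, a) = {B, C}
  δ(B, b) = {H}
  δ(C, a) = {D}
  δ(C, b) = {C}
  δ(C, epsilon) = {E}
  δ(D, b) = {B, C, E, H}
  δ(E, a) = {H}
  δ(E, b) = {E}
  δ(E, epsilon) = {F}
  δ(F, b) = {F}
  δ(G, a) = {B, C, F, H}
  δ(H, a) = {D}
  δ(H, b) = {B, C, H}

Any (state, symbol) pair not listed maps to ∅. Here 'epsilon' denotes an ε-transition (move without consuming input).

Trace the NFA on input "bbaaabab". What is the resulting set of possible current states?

Start in {B}.
Read 'b': B→{H}; now {H}.
Read 'b': H→{B, C, H}; union {B, C, H}; ε-closure = {B, C, E, F, H}.
Read 'a': B→{B, C}, C→{D}, E→{H}, F→∅, H→{D}; union {B, C, D, H}; ε-closure = {B, C, D, E, F, H}.
Read 'a': B→{B, C}, C→{D}, D→∅, E→{H}, F→∅, H→{D}; union {B, C, D, H}; ε-closure = {B, C, D, E, F, H}.
Read 'a': B→{B, C}, C→{D}, D→∅, E→{H}, F→∅, H→{D}; union {B, C, D, H}; ε-closure = {B, C, D, E, F, H}.
Read 'b': B→{H}, C→{C}, D→{B, C, E, H}, E→{E}, F→{F}, H→{B, C, H}; now {B, C, E, F, H}.
Read 'a': B→{B, C}, C→{D}, E→{H}, F→∅, H→{D}; union {B, C, D, H}; ε-closure = {B, C, D, E, F, H}.
Read 'b': B→{H}, C→{C}, D→{B, C, E, H}, E→{E}, F→{F}, H→{B, C, H}; now {B, C, E, F, H}.

{B, C, E, F, H}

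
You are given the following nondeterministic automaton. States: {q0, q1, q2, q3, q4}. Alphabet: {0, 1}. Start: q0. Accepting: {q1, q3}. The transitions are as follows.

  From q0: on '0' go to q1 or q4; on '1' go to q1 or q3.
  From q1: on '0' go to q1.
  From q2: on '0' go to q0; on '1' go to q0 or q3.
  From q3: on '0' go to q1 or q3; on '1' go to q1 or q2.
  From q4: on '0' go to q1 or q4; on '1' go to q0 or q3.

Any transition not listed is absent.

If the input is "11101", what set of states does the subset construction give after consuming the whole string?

Start in {q0}.
Read '1': q0→{q1, q3}; now {q1, q3}.
Read '1': q1→∅, q3→{q1, q2}; now {q1, q2}.
Read '1': q1→∅, q2→{q0, q3}; now {q0, q3}.
Read '0': q0→{q1, q4}, q3→{q1, q3}; now {q1, q3, q4}.
Read '1': q1→∅, q3→{q1, q2}, q4→{q0, q3}; now {q0, q1, q2, q3}.

{q0, q1, q2, q3}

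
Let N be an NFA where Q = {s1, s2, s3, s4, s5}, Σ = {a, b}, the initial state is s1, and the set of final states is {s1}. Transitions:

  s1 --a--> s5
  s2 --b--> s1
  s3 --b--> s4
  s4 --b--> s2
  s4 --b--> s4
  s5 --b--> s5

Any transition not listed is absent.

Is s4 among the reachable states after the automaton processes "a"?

No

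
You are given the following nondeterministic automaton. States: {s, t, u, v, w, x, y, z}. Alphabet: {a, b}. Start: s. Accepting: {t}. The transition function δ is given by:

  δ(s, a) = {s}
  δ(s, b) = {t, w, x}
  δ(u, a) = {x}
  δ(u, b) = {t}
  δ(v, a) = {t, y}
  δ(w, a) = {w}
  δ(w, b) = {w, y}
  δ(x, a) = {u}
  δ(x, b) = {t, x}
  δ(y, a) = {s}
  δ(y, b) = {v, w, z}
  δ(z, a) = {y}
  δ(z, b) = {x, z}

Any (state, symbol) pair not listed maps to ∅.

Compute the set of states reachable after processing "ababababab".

Start in {s}.
Read 'a': {s} → {s}.
Read 'b': {s} → {t, w, x}.
Read 'a': {t, w, x} → {u, w}.
Read 'b': {u, w} → {t, w, y}.
Read 'a': {t, w, y} → {s, w}.
Read 'b': {s, w} → {t, w, x, y}.
Read 'a': {t, w, x, y} → {s, u, w}.
Read 'b': {s, u, w} → {t, w, x, y}.
Read 'a': {t, w, x, y} → {s, u, w}.
Read 'b': {s, u, w} → {t, w, x, y}.

{t, w, x, y}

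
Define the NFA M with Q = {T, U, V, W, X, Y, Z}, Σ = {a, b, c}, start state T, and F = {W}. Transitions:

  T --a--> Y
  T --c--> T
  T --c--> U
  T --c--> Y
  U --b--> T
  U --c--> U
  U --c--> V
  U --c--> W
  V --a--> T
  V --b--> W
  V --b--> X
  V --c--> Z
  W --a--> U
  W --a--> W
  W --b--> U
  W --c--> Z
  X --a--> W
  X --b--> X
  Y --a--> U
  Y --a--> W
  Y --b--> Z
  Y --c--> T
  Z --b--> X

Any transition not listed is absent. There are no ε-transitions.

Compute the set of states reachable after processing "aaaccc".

Start in {T}.
Read 'a': T→{Y}; now {Y}.
Read 'a': Y→{U, W}; now {U, W}.
Read 'a': U→∅, W→{U, W}; now {U, W}.
Read 'c': U→{U, V, W}, W→{Z}; now {U, V, W, Z}.
Read 'c': U→{U, V, W}, V→{Z}, W→{Z}, Z→∅; now {U, V, W, Z}.
Read 'c': U→{U, V, W}, V→{Z}, W→{Z}, Z→∅; now {U, V, W, Z}.

{U, V, W, Z}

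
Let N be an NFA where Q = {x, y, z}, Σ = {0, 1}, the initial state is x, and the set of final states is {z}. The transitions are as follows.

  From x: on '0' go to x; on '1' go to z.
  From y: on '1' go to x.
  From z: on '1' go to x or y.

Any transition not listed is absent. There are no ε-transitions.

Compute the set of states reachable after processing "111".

Start in {x}.
Read '1': {x} → {z}.
Read '1': {z} → {x, y}.
Read '1': {x, y} → {x, z}.

{x, z}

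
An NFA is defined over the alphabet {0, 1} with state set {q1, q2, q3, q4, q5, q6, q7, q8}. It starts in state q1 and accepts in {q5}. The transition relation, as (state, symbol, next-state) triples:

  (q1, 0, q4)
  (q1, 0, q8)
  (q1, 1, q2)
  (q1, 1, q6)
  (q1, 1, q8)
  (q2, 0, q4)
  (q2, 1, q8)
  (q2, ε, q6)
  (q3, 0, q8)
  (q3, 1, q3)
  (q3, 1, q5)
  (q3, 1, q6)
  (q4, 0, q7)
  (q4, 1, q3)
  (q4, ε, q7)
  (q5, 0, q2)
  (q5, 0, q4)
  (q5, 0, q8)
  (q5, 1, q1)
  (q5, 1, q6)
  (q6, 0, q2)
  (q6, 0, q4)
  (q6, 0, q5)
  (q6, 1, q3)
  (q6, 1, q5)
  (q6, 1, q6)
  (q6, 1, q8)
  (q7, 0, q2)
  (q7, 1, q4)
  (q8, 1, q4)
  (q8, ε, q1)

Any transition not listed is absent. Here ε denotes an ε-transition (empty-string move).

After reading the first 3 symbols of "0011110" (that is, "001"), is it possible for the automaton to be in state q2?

Start in {q1}.
Read '0': q1→{q4, q8}; union {q4, q8}; ε-closure = {q1, q4, q7, q8}.
Read '0': q1→{q4, q8}, q4→{q7}, q7→{q2}, q8→∅; union {q2, q4, q7, q8}; ε-closure = {q1, q2, q4, q6, q7, q8}.
Read '1': q1→{q2, q6, q8}, q2→{q8}, q4→{q3}, q6→{q3, q5, q6, q8}, q7→{q4}, q8→{q4}; union {q2, q3, q4, q5, q6, q8}; ε-closure = {q1, q2, q3, q4, q5, q6, q7, q8}.
State q2 is in {q1, q2, q3, q4, q5, q6, q7, q8}.

Yes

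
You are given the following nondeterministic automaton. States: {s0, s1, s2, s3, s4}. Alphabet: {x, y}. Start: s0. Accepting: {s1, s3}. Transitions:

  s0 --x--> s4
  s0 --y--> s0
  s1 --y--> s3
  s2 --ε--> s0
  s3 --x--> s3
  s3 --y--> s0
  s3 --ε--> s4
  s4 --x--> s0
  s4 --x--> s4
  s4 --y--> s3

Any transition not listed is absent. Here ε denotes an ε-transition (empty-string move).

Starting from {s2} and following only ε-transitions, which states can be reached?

{s0, s2}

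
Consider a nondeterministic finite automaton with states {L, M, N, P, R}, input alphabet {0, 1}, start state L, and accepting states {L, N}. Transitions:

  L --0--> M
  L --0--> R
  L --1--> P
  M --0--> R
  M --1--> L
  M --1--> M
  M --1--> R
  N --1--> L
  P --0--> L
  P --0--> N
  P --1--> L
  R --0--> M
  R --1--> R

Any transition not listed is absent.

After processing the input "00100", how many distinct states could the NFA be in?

Start in {L}.
Read '0': L→{M, R}; now {M, R}.
Read '0': M→{R}, R→{M}; now {M, R}.
Read '1': M→{L, M, R}, R→{R}; now {L, M, R}.
Read '0': L→{M, R}, M→{R}, R→{M}; now {M, R}.
Read '0': M→{R}, R→{M}; now {M, R}.
That set has 2 states.

2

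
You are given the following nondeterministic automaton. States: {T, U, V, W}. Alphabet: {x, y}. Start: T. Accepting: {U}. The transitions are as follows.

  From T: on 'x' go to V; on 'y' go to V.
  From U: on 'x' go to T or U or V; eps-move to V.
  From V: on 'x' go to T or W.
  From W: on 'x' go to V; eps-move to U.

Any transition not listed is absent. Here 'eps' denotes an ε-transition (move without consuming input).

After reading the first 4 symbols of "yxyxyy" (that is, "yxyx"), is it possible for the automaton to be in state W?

Yes

Start in {T}.
Read 'y': T→{V}; now {V}.
Read 'x': V→{T, W}; union {T, W}; ε-closure = {T, U, V, W}.
Read 'y': T→{V}, U→∅, V→∅, W→∅; now {V}.
Read 'x': V→{T, W}; union {T, W}; ε-closure = {T, U, V, W}.
State W is in {T, U, V, W}.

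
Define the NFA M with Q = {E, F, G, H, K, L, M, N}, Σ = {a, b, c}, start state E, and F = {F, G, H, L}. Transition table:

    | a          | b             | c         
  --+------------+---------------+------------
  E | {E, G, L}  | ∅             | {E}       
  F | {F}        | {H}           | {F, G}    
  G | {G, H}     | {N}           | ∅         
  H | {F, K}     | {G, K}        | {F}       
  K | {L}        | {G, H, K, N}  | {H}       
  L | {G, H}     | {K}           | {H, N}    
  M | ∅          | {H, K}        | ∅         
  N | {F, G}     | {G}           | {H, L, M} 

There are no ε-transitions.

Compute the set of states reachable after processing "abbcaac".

{F, G, H, N}

Start in {E}.
Read 'a': E→{E, G, L}; now {E, G, L}.
Read 'b': E→∅, G→{N}, L→{K}; now {K, N}.
Read 'b': K→{G, H, K, N}, N→{G}; now {G, H, K, N}.
Read 'c': G→∅, H→{F}, K→{H}, N→{H, L, M}; now {F, H, L, M}.
Read 'a': F→{F}, H→{F, K}, L→{G, H}, M→∅; now {F, G, H, K}.
Read 'a': F→{F}, G→{G, H}, H→{F, K}, K→{L}; now {F, G, H, K, L}.
Read 'c': F→{F, G}, G→∅, H→{F}, K→{H}, L→{H, N}; now {F, G, H, N}.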